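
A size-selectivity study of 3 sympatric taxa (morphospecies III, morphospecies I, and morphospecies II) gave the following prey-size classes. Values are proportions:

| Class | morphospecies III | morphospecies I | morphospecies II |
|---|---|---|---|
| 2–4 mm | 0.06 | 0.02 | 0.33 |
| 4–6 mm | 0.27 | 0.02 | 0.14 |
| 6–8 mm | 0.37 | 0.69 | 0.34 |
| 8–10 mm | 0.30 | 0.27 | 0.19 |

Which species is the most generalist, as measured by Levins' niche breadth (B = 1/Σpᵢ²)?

Σp_IIIᵢ² = 0.06² + 0.27² + 0.37² + 0.30² = 0.0036 + 0.0729 + 0.1369 + 0.0900 = 0.3034
B_III = 1 / 0.3034 = 3.2960
Σp_Iᵢ² = 0.02² + 0.02² + 0.69² + 0.27² = 0.0004 + 0.0004 + 0.4761 + 0.0729 = 0.5498
B_I = 1 / 0.5498 = 1.8188
Σp_IIᵢ² = 0.33² + 0.14² + 0.34² + 0.19² = 0.1089 + 0.0196 + 0.1156 + 0.0361 = 0.2802
B_II = 1 / 0.2802 = 3.5689
Highest B → broadest niche (most generalist): morphospecies II (B = 3.57).

morphospecies II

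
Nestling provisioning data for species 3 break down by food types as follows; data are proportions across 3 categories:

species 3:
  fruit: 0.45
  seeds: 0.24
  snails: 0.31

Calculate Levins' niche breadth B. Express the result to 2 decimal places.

Σpᵢ² = 0.45² + 0.24² + 0.31² = 0.2025 + 0.0576 + 0.0961 = 0.3562
B = 1 / 0.3562 = 2.8074

2.81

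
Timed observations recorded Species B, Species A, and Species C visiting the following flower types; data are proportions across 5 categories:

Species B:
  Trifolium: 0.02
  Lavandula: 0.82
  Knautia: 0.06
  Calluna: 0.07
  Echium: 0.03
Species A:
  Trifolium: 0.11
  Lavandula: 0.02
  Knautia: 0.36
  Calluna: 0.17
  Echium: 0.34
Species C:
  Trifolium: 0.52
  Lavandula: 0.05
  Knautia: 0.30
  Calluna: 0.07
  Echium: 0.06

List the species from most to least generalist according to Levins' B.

Species A > Species C > Species B

Σp_Bᵢ² = 0.02² + 0.82² + 0.06² + 0.07² + 0.03² = 0.0004 + 0.6724 + 0.0036 + 0.0049 + 0.0009 = 0.6822
B_B = 1 / 0.6822 = 1.4658
Σp_Aᵢ² = 0.11² + 0.02² + 0.36² + 0.17² + 0.34² = 0.0121 + 0.0004 + 0.1296 + 0.0289 + 0.1156 = 0.2866
B_A = 1 / 0.2866 = 3.4892
Σp_Cᵢ² = 0.52² + 0.05² + 0.30² + 0.07² + 0.06² = 0.2704 + 0.0025 + 0.0900 + 0.0049 + 0.0036 = 0.3714
B_C = 1 / 0.3714 = 2.6925
Ranking by B (broadest → narrowest): Species A (3.49) > Species C (2.69) > Species B (1.47)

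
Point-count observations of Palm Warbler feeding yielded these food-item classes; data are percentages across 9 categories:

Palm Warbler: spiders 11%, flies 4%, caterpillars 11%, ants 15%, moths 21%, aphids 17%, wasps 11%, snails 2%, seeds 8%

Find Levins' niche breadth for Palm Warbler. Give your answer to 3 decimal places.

Convert percentages to proportions (divide by 100).
Σpᵢ² = 0.11² + 0.04² + 0.11² + 0.15² + 0.21² + 0.17² + 0.11² + 0.02² + 0.08² = 0.0121 + 0.0016 + 0.0121 + 0.0225 + 0.0441 + 0.0289 + 0.0121 + 0.0004 + 0.0064 = 0.1402
B = 1 / 0.1402 = 7.13267

7.133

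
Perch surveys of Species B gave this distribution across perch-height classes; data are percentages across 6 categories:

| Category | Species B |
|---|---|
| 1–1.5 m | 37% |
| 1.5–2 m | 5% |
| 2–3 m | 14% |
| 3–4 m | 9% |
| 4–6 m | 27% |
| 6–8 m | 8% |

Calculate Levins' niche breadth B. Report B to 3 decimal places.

4.058

Convert percentages to proportions (divide by 100).
Σpᵢ² = 0.37² + 0.05² + 0.14² + 0.09² + 0.27² + 0.08² = 0.1369 + 0.0025 + 0.0196 + 0.0081 + 0.0729 + 0.0064 = 0.2464
B = 1 / 0.2464 = 4.05844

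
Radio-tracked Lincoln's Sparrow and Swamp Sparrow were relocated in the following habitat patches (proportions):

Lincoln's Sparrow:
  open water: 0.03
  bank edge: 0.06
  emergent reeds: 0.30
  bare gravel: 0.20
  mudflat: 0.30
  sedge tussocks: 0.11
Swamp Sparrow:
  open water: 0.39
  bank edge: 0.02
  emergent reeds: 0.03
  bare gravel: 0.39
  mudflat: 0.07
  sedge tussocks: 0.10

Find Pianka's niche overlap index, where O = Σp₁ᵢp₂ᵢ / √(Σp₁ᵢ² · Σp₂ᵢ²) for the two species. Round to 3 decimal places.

Σ p₁ᵢp₂ᵢ = 0.0117 + 0.0012 + 0.0090 + 0.0780 + 0.0210 + 0.0110 = 0.1319
Σp_1ᵢ² = 0.03² + 0.06² + 0.30² + 0.20² + 0.30² + 0.11² = 0.0009 + 0.0036 + 0.0900 + 0.0400 + 0.0900 + 0.0121 = 0.2366
Σp_2ᵢ² = 0.39² + 0.02² + 0.03² + 0.39² + 0.07² + 0.10² = 0.1521 + 0.0004 + 0.0009 + 0.1521 + 0.0049 + 0.0100 = 0.3204
O = 0.1319 / √(0.2366 × 0.3204) = 0.1319 / 0.275330 = 0.47906

0.479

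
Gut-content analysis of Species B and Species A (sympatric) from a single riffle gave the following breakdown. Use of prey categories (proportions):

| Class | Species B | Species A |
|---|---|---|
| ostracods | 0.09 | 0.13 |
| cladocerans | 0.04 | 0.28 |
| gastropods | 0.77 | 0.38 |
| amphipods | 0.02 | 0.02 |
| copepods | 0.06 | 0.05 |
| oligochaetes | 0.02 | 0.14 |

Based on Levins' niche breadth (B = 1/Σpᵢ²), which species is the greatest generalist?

Species A

Σp_Bᵢ² = 0.09² + 0.04² + 0.77² + 0.02² + 0.06² + 0.02² = 0.0081 + 0.0016 + 0.5929 + 0.0004 + 0.0036 + 0.0004 = 0.6070
B_B = 1 / 0.6070 = 1.6474
Σp_Aᵢ² = 0.13² + 0.28² + 0.38² + 0.02² + 0.05² + 0.14² = 0.0169 + 0.0784 + 0.1444 + 0.0004 + 0.0025 + 0.0196 = 0.2622
B_A = 1 / 0.2622 = 3.8139
Highest B → broadest niche (most generalist): Species A (B = 3.81).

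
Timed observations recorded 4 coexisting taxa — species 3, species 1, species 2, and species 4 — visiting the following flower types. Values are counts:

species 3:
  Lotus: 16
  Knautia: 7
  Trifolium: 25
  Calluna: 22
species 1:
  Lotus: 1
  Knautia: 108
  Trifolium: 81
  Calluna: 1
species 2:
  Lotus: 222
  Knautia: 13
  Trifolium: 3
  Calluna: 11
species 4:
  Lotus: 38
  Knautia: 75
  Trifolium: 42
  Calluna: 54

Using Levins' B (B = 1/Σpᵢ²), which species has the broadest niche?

species 4

Proportions for species 3 (n=70): 16/70=0.2286, 7/70=0.1000, 25/70=0.3571, 22/70=0.3143
Proportions for species 1 (n=191): 1/191=0.0052, 108/191=0.5654, 81/191=0.4241, 1/191=0.0052
Proportions for species 2 (n=249): 222/249=0.8916, 13/249=0.0522, 3/249=0.0120, 11/249=0.0442
Proportions for species 4 (n=209): 38/209=0.1818, 75/209=0.3589, 42/209=0.2010, 54/209=0.2584
Σp_3ᵢ² = 0.2286² + 0.1000² + 0.3571² + 0.3143² = 0.052258 + 0.010000 + 0.127520 + 0.098784 = 0.288562
B_3 = 1 / 0.288562 = 3.4655
Σp_1ᵢ² = 0.0052² + 0.5654² + 0.4241² + 0.0052² = 0.000027 + 0.319677 + 0.179861 + 0.000027 = 0.499592
B_1 = 1 / 0.499592 = 2.0016
Σp_2ᵢ² = 0.8916² + 0.0522² + 0.0120² + 0.0442² = 0.794951 + 0.002725 + 0.000144 + 0.001954 = 0.799774
B_2 = 1 / 0.799774 = 1.2504
Σp_4ᵢ² = 0.1818² + 0.3589² + 0.2010² + 0.2584² = 0.033051 + 0.128809 + 0.040401 + 0.066771 = 0.269032
B_4 = 1 / 0.269032 = 3.7170
Highest B → broadest niche (most generalist): species 4 (B = 3.72).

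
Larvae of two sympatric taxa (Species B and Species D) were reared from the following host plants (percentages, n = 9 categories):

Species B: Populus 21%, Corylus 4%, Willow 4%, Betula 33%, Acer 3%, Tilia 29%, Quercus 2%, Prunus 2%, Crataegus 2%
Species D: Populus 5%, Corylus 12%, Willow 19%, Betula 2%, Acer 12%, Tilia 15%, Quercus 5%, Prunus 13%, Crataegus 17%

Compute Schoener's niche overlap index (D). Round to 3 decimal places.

Convert percentages to proportions (divide by 100).
Σ|p₁ᵢ − p₂ᵢ| = 0.16 + 0.08 + 0.15 + 0.31 + 0.09 + 0.14 + 0.03 + 0.11 + 0.15 = 1.22
D = 1 − ½ × 1.22 = 1 − 0.610 = 0.39000

0.390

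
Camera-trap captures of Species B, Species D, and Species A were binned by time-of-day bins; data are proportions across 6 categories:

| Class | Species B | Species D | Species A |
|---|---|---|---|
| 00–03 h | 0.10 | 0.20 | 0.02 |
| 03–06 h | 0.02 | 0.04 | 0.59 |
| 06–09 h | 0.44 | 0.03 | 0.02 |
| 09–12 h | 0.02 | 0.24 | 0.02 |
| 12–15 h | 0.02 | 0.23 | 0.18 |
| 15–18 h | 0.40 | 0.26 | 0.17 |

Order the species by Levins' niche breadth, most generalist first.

Σp_Bᵢ² = 0.10² + 0.02² + 0.44² + 0.02² + 0.02² + 0.40² = 0.0100 + 0.0004 + 0.1936 + 0.0004 + 0.0004 + 0.1600 = 0.3648
B_B = 1 / 0.3648 = 2.7412
Σp_Dᵢ² = 0.20² + 0.04² + 0.03² + 0.24² + 0.23² + 0.26² = 0.0400 + 0.0016 + 0.0009 + 0.0576 + 0.0529 + 0.0676 = 0.2206
B_D = 1 / 0.2206 = 4.5331
Σp_Aᵢ² = 0.02² + 0.59² + 0.02² + 0.02² + 0.18² + 0.17² = 0.0004 + 0.3481 + 0.0004 + 0.0004 + 0.0324 + 0.0289 = 0.4106
B_A = 1 / 0.4106 = 2.4355
Ranking by B (broadest → narrowest): Species D (4.53) > Species B (2.74) > Species A (2.44)

Species D > Species B > Species A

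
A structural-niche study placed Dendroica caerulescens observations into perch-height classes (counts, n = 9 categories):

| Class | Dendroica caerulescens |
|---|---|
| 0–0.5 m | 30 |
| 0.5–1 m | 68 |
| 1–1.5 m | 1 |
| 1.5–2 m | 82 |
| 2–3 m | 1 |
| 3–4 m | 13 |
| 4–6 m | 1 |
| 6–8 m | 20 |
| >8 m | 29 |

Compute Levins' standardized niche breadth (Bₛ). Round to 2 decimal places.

Proportions for Dendroica caerulescens (n=245): 30/245=0.1224, 68/245=0.2776, 1/245=0.0041, 82/245=0.3347, 1/245=0.0041, 13/245=0.0531, 1/245=0.0041, 20/245=0.0816, 29/245=0.1184
Σpᵢ² = 0.1224² + 0.2776² + 0.0041² + 0.3347² + 0.0041² + 0.0531² + 0.0041² + 0.0816² + 0.1184² = 0.014982 + 0.077062 + 0.000017 + 0.112024 + 0.000017 + 0.002820 + 0.000017 + 0.006659 + 0.014019 = 0.227617
B = 1 / 0.227617 = 4.3933
Bₛ = (B − 1)/(n − 1) = (4.3933 − 1)/(9 − 1) = 3.3933/8 = 0.4242

0.42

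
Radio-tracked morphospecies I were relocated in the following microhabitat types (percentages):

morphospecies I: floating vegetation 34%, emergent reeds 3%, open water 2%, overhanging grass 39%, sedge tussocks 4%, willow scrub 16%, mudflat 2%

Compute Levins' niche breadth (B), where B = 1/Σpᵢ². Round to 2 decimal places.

Convert percentages to proportions (divide by 100).
Σpᵢ² = 0.34² + 0.03² + 0.02² + 0.39² + 0.04² + 0.16² + 0.02² = 0.1156 + 0.0009 + 0.0004 + 0.1521 + 0.0016 + 0.0256 + 0.0004 = 0.2966
B = 1 / 0.2966 = 3.3715

3.37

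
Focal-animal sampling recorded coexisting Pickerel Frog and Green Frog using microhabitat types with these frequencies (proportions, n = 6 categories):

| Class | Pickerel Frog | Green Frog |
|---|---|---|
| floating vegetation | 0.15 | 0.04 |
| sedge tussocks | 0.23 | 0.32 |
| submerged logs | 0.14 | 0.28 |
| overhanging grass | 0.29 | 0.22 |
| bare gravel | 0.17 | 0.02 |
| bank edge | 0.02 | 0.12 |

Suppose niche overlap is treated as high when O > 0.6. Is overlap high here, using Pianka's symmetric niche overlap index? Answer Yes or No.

Σ p₁ᵢp₂ᵢ = 0.0060 + 0.0736 + 0.0392 + 0.0638 + 0.0034 + 0.0024 = 0.1884
Σp_1ᵢ² = 0.15² + 0.23² + 0.14² + 0.29² + 0.17² + 0.02² = 0.0225 + 0.0529 + 0.0196 + 0.0841 + 0.0289 + 0.0004 = 0.2084
Σp_2ᵢ² = 0.04² + 0.32² + 0.28² + 0.22² + 0.02² + 0.12² = 0.0016 + 0.1024 + 0.0784 + 0.0484 + 0.0004 + 0.0144 = 0.2456
O = 0.1884 / √(0.2084 × 0.2456) = 0.1884 / 0.22624 = 0.8327
O = 0.8327 > 0.6 → Yes.

Yes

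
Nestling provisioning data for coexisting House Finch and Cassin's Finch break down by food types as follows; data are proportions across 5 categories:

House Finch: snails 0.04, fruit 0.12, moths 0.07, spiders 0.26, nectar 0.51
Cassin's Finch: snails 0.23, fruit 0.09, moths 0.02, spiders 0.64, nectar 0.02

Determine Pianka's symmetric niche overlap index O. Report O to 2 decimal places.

Σ p₁ᵢp₂ᵢ = 0.0092 + 0.0108 + 0.0014 + 0.1664 + 0.0102 = 0.1980
Σp_1ᵢ² = 0.04² + 0.12² + 0.07² + 0.26² + 0.51² = 0.0016 + 0.0144 + 0.0049 + 0.0676 + 0.2601 = 0.3486
Σp_2ᵢ² = 0.23² + 0.09² + 0.02² + 0.64² + 0.02² = 0.0529 + 0.0081 + 0.0004 + 0.4096 + 0.0004 = 0.4714
O = 0.1980 / √(0.3486 × 0.4714) = 0.1980 / 0.40538 = 0.4884

0.49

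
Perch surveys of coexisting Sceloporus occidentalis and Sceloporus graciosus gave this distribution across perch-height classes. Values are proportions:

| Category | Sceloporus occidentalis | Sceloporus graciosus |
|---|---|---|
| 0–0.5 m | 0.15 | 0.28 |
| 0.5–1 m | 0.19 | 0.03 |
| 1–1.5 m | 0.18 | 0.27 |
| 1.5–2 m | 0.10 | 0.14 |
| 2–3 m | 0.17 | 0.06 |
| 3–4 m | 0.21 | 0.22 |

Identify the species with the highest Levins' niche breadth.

Σp_occiᵢ² = 0.15² + 0.19² + 0.18² + 0.10² + 0.17² + 0.21² = 0.0225 + 0.0361 + 0.0324 + 0.0100 + 0.0289 + 0.0441 = 0.1740
B_occi = 1 / 0.1740 = 5.7471
Σp_gracᵢ² = 0.28² + 0.03² + 0.27² + 0.14² + 0.06² + 0.22² = 0.0784 + 0.0009 + 0.0729 + 0.0196 + 0.0036 + 0.0484 = 0.2238
B_grac = 1 / 0.2238 = 4.4683
Highest B → broadest niche (most generalist): Sceloporus occidentalis (B = 5.75).

Sceloporus occidentalis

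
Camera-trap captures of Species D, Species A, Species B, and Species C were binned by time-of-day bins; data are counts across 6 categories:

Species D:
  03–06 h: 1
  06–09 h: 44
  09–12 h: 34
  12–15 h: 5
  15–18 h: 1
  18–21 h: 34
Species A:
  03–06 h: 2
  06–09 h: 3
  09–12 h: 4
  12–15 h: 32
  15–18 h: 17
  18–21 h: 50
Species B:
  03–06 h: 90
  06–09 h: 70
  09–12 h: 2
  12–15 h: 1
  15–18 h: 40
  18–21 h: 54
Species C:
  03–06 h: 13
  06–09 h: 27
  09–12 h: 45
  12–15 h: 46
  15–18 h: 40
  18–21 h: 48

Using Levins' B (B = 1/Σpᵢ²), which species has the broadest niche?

Proportions for Species D (n=119): 1/119=0.0084, 44/119=0.3697, 34/119=0.2857, 5/119=0.0420, 1/119=0.0084, 34/119=0.2857
Proportions for Species A (n=108): 2/108=0.0185, 3/108=0.0278, 4/108=0.0370, 32/108=0.2963, 17/108=0.1574, 50/108=0.4630
Proportions for Species B (n=257): 90/257=0.3502, 70/257=0.2724, 2/257=0.0078, 1/257=0.0039, 40/257=0.1556, 54/257=0.2101
Proportions for Species C (n=219): 13/219=0.0594, 27/219=0.1233, 45/219=0.2055, 46/219=0.2100, 40/219=0.1826, 48/219=0.2192
Σp_Dᵢ² = 0.0084² + 0.3697² + 0.2857² + 0.0420² + 0.0084² + 0.2857² = 0.000071 + 0.136678 + 0.081624 + 0.001764 + 0.000071 + 0.081624 = 0.301832
B_D = 1 / 0.301832 = 3.3131
Σp_Aᵢ² = 0.0185² + 0.0278² + 0.0370² + 0.2963² + 0.1574² + 0.4630² = 0.000342 + 0.000773 + 0.001369 + 0.087794 + 0.024775 + 0.214369 = 0.329422
B_A = 1 / 0.329422 = 3.0356
Σp_Bᵢ² = 0.3502² + 0.2724² + 0.0078² + 0.0039² + 0.1556² + 0.2101² = 0.122640 + 0.074202 + 0.000061 + 0.000015 + 0.024211 + 0.044142 = 0.265271
B_B = 1 / 0.265271 = 3.7697
Σp_Cᵢ² = 0.0594² + 0.1233² + 0.2055² + 0.2100² + 0.1826² + 0.2192² = 0.003528 + 0.015203 + 0.042230 + 0.044100 + 0.033343 + 0.048049 = 0.186453
B_C = 1 / 0.186453 = 5.3633
Highest B → broadest niche (most generalist): Species C (B = 5.36).

Species C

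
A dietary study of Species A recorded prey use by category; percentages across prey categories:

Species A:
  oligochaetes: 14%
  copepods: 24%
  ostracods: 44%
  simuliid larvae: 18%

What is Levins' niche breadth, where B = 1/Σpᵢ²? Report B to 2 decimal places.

Convert percentages to proportions (divide by 100).
Σpᵢ² = 0.14² + 0.24² + 0.44² + 0.18² = 0.0196 + 0.0576 + 0.1936 + 0.0324 = 0.3032
B = 1 / 0.3032 = 3.2982

3.30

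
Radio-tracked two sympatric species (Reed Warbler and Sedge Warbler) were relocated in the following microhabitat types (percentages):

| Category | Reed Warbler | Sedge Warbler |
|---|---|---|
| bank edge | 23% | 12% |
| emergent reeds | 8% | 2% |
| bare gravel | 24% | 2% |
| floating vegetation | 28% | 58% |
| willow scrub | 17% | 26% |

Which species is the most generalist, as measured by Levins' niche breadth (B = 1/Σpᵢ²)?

Convert percentages to proportions (divide by 100).
Σp_Reedᵢ² = 0.23² + 0.08² + 0.24² + 0.28² + 0.17² = 0.0529 + 0.0064 + 0.0576 + 0.0784 + 0.0289 = 0.2242
B_Reed = 1 / 0.2242 = 4.4603
Σp_Sedgᵢ² = 0.12² + 0.02² + 0.02² + 0.58² + 0.26² = 0.0144 + 0.0004 + 0.0004 + 0.3364 + 0.0676 = 0.4192
B_Sedg = 1 / 0.4192 = 2.3855
Highest B → broadest niche (most generalist): Reed Warbler (B = 4.46).

Reed Warbler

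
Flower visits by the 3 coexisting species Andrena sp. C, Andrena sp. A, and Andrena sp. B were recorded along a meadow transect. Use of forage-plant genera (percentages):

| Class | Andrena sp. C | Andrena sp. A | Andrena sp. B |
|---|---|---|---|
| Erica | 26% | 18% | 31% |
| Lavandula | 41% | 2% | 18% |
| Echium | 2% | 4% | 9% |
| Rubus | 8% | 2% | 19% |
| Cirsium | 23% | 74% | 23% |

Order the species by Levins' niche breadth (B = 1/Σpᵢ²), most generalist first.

Convert percentages to proportions (divide by 100).
Σp_Cᵢ² = 0.26² + 0.41² + 0.02² + 0.08² + 0.23² = 0.0676 + 0.1681 + 0.0004 + 0.0064 + 0.0529 = 0.2954
B_C = 1 / 0.2954 = 3.3852
Σp_Aᵢ² = 0.18² + 0.02² + 0.04² + 0.02² + 0.74² = 0.0324 + 0.0004 + 0.0016 + 0.0004 + 0.5476 = 0.5824
B_A = 1 / 0.5824 = 1.7170
Σp_Bᵢ² = 0.31² + 0.18² + 0.09² + 0.19² + 0.23² = 0.0961 + 0.0324 + 0.0081 + 0.0361 + 0.0529 = 0.2256
B_B = 1 / 0.2256 = 4.4326
Ranking by B (broadest → narrowest): Andrena sp. B (4.43) > Andrena sp. C (3.39) > Andrena sp. A (1.72)

Andrena sp. B > Andrena sp. C > Andrena sp. A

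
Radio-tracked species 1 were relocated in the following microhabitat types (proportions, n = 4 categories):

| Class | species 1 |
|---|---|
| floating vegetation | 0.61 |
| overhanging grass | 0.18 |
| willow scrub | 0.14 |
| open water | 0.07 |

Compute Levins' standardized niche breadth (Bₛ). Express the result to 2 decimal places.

0.44

Σpᵢ² = 0.61² + 0.18² + 0.14² + 0.07² = 0.3721 + 0.0324 + 0.0196 + 0.0049 = 0.4290
B = 1 / 0.4290 = 2.3310
Bₛ = (B − 1)/(n − 1) = (2.3310 − 1)/(4 − 1) = 1.3310/3 = 0.4437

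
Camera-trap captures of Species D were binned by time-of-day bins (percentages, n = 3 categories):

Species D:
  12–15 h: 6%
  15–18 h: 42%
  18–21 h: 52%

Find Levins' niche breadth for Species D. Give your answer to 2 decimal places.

2.22

Convert percentages to proportions (divide by 100).
Σpᵢ² = 0.06² + 0.42² + 0.52² = 0.0036 + 0.1764 + 0.2704 = 0.4504
B = 1 / 0.4504 = 2.2202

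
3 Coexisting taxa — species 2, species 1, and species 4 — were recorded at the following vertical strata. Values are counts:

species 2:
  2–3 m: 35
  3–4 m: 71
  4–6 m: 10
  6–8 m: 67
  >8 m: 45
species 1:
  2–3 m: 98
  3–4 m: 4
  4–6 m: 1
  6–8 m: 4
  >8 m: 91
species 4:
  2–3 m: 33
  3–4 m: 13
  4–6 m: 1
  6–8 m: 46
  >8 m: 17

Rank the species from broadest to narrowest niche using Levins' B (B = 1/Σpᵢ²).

species 2 > species 4 > species 1

Proportions for species 2 (n=228): 35/228=0.1535, 71/228=0.3114, 10/228=0.0439, 67/228=0.2939, 45/228=0.1974
Proportions for species 1 (n=198): 98/198=0.4949, 4/198=0.0202, 1/198=0.0051, 4/198=0.0202, 91/198=0.4596
Proportions for species 4 (n=110): 33/110=0.3000, 13/110=0.1182, 1/110=0.0091, 46/110=0.4182, 17/110=0.1545
Σp_2ᵢ² = 0.1535² + 0.3114² + 0.0439² + 0.2939² + 0.1974² = 0.023562 + 0.096970 + 0.001927 + 0.086377 + 0.038967 = 0.247803
B_2 = 1 / 0.247803 = 4.0355
Σp_1ᵢ² = 0.4949² + 0.0202² + 0.0051² + 0.0202² + 0.4596² = 0.244926 + 0.000408 + 0.000026 + 0.000408 + 0.211232 = 0.457000
B_1 = 1 / 0.457000 = 2.1882
Σp_4ᵢ² = 0.3000² + 0.1182² + 0.0091² + 0.4182² + 0.1545² = 0.090000 + 0.013971 + 0.000083 + 0.174891 + 0.023870 = 0.302815
B_4 = 1 / 0.302815 = 3.3023
Ranking by B (broadest → narrowest): species 2 (4.04) > species 4 (3.30) > species 1 (2.19)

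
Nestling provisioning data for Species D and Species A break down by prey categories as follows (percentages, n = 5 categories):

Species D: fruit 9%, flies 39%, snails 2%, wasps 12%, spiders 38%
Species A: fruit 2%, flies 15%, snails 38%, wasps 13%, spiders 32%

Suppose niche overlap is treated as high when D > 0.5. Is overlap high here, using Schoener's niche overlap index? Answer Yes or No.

Convert percentages to proportions (divide by 100).
Σ|p₁ᵢ − p₂ᵢ| = 0.07 + 0.24 + 0.36 + 0.01 + 0.06 = 0.74
D = 1 − ½ × 0.74 = 1 − 0.370 = 0.6300
D = 0.6300 > 0.5 → Yes.

Yes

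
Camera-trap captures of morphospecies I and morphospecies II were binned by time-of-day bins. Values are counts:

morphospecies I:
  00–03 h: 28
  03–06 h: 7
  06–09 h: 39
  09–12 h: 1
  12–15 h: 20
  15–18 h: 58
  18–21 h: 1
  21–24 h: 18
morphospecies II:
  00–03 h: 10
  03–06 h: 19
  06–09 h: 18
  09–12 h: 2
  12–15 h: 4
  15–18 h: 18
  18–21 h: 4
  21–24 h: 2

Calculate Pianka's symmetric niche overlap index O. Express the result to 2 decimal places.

Proportions for morphospecies I (n=172): 28/172=0.1628, 7/172=0.0407, 39/172=0.2267, 1/172=0.0058, 20/172=0.1163, 58/172=0.3372, 1/172=0.0058, 18/172=0.1047
Proportions for morphospecies II (n=77): 10/77=0.1299, 19/77=0.2468, 18/77=0.2338, 2/77=0.0260, 4/77=0.0519, 18/77=0.2338, 4/77=0.0519, 2/77=0.0260
Σ p₁ᵢp₂ᵢ = 0.021148 + 0.010045 + 0.053002 + 0.000151 + 0.006036 + 0.078837 + 0.000301 + 0.002722 = 0.172242
Σp_1ᵢ² = 0.1628² + 0.0407² + 0.2267² + 0.0058² + 0.1163² + 0.3372² + 0.0058² + 0.1047² = 0.026504 + 0.001656 + 0.051393 + 0.000034 + 0.013526 + 0.113704 + 0.000034 + 0.010962 = 0.217813
Σp_2ᵢ² = 0.1299² + 0.2468² + 0.2338² + 0.0260² + 0.0519² + 0.2338² + 0.0519² + 0.0260² = 0.016874 + 0.060910 + 0.054662 + 0.000676 + 0.002694 + 0.054662 + 0.002694 + 0.000676 = 0.193848
O = 0.172242 / √(0.217813 × 0.193848) = 0.172242 / 0.2054814 = 0.8382

0.84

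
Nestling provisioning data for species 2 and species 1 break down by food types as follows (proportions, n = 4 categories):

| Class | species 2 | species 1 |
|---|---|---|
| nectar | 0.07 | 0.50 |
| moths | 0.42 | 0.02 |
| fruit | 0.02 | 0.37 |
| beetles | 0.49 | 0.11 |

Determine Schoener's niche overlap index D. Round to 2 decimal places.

0.22

Σ|p₁ᵢ − p₂ᵢ| = 0.43 + 0.40 + 0.35 + 0.38 = 1.56
D = 1 − ½ × 1.56 = 1 − 0.780 = 0.2200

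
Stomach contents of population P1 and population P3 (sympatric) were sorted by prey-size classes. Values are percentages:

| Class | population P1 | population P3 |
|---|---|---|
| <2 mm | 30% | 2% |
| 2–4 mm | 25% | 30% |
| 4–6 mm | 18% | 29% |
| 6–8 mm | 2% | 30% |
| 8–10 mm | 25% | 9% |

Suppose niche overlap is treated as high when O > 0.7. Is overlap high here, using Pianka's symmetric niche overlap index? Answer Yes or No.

Convert percentages to proportions (divide by 100).
Σ p₁ᵢp₂ᵢ = 0.0060 + 0.0750 + 0.0522 + 0.0060 + 0.0225 = 0.1617
Σp_1ᵢ² = 0.30² + 0.25² + 0.18² + 0.02² + 0.25² = 0.0900 + 0.0625 + 0.0324 + 0.0004 + 0.0625 = 0.2478
Σp_2ᵢ² = 0.02² + 0.30² + 0.29² + 0.30² + 0.09² = 0.0004 + 0.0900 + 0.0841 + 0.0900 + 0.0081 = 0.2726
O = 0.1617 / √(0.2478 × 0.2726) = 0.1617 / 0.25990 = 0.6222
O = 0.6222 < 0.7 → No.

No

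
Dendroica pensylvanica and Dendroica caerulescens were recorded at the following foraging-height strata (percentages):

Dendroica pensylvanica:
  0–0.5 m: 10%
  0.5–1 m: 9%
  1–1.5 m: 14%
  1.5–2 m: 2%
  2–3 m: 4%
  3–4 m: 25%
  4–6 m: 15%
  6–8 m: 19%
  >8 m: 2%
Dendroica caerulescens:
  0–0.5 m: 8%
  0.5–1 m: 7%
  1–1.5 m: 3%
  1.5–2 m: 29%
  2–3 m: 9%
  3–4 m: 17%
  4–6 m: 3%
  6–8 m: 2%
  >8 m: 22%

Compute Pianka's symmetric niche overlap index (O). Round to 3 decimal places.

0.484

Convert percentages to proportions (divide by 100).
Σ p₁ᵢp₂ᵢ = 0.0080 + 0.0063 + 0.0042 + 0.0058 + 0.0036 + 0.0425 + 0.0045 + 0.0038 + 0.0044 = 0.0831
Σp_1ᵢ² = 0.10² + 0.09² + 0.14² + 0.02² + 0.04² + 0.25² + 0.15² + 0.19² + 0.02² = 0.0100 + 0.0081 + 0.0196 + 0.0004 + 0.0016 + 0.0625 + 0.0225 + 0.0361 + 0.0004 = 0.1612
Σp_2ᵢ² = 0.08² + 0.07² + 0.03² + 0.29² + 0.09² + 0.17² + 0.03² + 0.02² + 0.22² = 0.0064 + 0.0049 + 0.0009 + 0.0841 + 0.0081 + 0.0289 + 0.0009 + 0.0004 + 0.0484 = 0.1830
O = 0.0831 / √(0.1612 × 0.1830) = 0.0831 / 0.171754 = 0.48383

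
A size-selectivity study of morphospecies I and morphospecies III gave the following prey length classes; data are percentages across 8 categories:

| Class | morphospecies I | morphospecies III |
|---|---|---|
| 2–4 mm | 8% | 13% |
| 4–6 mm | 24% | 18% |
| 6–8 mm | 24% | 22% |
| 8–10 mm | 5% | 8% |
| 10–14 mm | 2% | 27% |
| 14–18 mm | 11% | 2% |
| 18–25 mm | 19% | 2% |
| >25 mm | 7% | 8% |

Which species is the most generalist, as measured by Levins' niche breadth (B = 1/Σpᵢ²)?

Convert percentages to proportions (divide by 100).
Σp_Iᵢ² = 0.08² + 0.24² + 0.24² + 0.05² + 0.02² + 0.11² + 0.19² + 0.07² = 0.0064 + 0.0576 + 0.0576 + 0.0025 + 0.0004 + 0.0121 + 0.0361 + 0.0049 = 0.1776
B_I = 1 / 0.1776 = 5.6306
Σp_IIIᵢ² = 0.13² + 0.18² + 0.22² + 0.08² + 0.27² + 0.02² + 0.02² + 0.08² = 0.0169 + 0.0324 + 0.0484 + 0.0064 + 0.0729 + 0.0004 + 0.0004 + 0.0064 = 0.1842
B_III = 1 / 0.1842 = 5.4289
Highest B → broadest niche (most generalist): morphospecies I (B = 5.63).

morphospecies I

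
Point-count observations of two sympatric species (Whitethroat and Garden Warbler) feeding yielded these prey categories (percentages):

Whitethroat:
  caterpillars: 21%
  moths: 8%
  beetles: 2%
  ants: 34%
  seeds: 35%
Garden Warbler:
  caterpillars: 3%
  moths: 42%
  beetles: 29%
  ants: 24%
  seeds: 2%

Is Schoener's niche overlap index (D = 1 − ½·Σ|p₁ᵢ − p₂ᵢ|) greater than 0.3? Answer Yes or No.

Convert percentages to proportions (divide by 100).
Σ|p₁ᵢ − p₂ᵢ| = 0.18 + 0.34 + 0.27 + 0.10 + 0.33 = 1.22
D = 1 − ½ × 1.22 = 1 − 0.610 = 0.3900
D = 0.3900 > 0.3 → Yes.

Yes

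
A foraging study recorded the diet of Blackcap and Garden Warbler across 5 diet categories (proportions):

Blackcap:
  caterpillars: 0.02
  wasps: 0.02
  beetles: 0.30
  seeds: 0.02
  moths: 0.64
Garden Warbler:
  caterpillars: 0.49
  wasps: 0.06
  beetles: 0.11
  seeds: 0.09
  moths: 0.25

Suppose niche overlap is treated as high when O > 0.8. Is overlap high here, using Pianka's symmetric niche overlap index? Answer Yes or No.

No

Σ p₁ᵢp₂ᵢ = 0.0098 + 0.0012 + 0.0330 + 0.0018 + 0.1600 = 0.2058
Σp_1ᵢ² = 0.02² + 0.02² + 0.30² + 0.02² + 0.64² = 0.0004 + 0.0004 + 0.0900 + 0.0004 + 0.4096 = 0.5008
Σp_2ᵢ² = 0.49² + 0.06² + 0.11² + 0.09² + 0.25² = 0.2401 + 0.0036 + 0.0121 + 0.0081 + 0.0625 = 0.3264
O = 0.2058 / √(0.5008 × 0.3264) = 0.2058 / 0.40430 = 0.5090
O = 0.5090 < 0.8 → No.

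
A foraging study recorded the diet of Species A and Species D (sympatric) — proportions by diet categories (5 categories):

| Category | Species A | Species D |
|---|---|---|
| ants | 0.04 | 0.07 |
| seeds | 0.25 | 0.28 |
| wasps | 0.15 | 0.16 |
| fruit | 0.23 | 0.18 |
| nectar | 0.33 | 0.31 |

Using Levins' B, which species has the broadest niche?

Species D

Σp_Aᵢ² = 0.04² + 0.25² + 0.15² + 0.23² + 0.33² = 0.0016 + 0.0625 + 0.0225 + 0.0529 + 0.1089 = 0.2484
B_A = 1 / 0.2484 = 4.0258
Σp_Dᵢ² = 0.07² + 0.28² + 0.16² + 0.18² + 0.31² = 0.0049 + 0.0784 + 0.0256 + 0.0324 + 0.0961 = 0.2374
B_D = 1 / 0.2374 = 4.2123
Highest B → broadest niche (most generalist): Species D (B = 4.21).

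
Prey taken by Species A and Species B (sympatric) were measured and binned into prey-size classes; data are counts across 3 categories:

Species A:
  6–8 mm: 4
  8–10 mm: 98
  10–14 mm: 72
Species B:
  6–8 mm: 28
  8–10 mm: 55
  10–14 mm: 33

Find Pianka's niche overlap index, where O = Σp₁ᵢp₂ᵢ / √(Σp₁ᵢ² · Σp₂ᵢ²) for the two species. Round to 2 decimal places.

0.93

Proportions for Species A (n=174): 4/174=0.0230, 98/174=0.5632, 72/174=0.4138
Proportions for Species B (n=116): 28/116=0.2414, 55/116=0.4741, 33/116=0.2845
Σ p₁ᵢp₂ᵢ = 0.005552 + 0.267013 + 0.117726 = 0.390291
Σp_1ᵢ² = 0.0230² + 0.5632² + 0.4138² = 0.000529 + 0.317194 + 0.171230 = 0.488953
Σp_2ᵢ² = 0.2414² + 0.4741² + 0.2845² = 0.058274 + 0.224771 + 0.080940 = 0.363985
O = 0.390291 / √(0.488953 × 0.363985) = 0.390291 / 0.4218668 = 0.9252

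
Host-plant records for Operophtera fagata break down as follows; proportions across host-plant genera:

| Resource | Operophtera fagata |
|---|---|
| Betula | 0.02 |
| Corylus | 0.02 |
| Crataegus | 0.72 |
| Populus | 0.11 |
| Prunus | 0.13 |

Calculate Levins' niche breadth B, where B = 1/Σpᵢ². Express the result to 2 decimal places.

Σpᵢ² = 0.02² + 0.02² + 0.72² + 0.11² + 0.13² = 0.0004 + 0.0004 + 0.5184 + 0.0121 + 0.0169 = 0.5482
B = 1 / 0.5482 = 1.8242

1.82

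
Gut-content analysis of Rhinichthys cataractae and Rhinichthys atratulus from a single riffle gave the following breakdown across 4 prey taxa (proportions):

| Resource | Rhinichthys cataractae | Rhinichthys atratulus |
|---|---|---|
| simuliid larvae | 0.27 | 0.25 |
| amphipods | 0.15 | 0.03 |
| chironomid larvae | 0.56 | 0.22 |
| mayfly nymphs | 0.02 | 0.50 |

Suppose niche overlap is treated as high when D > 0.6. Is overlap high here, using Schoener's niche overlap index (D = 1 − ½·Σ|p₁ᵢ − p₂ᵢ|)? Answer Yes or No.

Σ|p₁ᵢ − p₂ᵢ| = 0.02 + 0.12 + 0.34 + 0.48 = 0.96
D = 1 − ½ × 0.96 = 1 − 0.480 = 0.5200
D = 0.5200 < 0.6 → No.

No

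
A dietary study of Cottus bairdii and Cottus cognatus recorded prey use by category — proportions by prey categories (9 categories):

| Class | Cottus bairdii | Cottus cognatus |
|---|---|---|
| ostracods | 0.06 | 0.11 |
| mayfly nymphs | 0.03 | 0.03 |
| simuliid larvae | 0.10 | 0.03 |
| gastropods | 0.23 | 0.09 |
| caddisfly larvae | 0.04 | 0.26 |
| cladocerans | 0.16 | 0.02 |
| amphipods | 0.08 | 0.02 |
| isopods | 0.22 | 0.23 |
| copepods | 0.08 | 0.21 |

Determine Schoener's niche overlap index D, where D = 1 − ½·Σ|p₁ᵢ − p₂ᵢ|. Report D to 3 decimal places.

Σ|p₁ᵢ − p₂ᵢ| = 0.05 + 0.00 + 0.07 + 0.14 + 0.22 + 0.14 + 0.06 + 0.01 + 0.13 = 0.82
D = 1 − ½ × 0.82 = 1 − 0.410 = 0.59000

0.590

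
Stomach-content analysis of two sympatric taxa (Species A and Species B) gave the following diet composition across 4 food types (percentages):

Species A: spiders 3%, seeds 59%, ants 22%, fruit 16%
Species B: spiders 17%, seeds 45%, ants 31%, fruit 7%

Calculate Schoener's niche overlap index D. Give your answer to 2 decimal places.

Convert percentages to proportions (divide by 100).
Σ|p₁ᵢ − p₂ᵢ| = 0.14 + 0.14 + 0.09 + 0.09 = 0.46
D = 1 − ½ × 0.46 = 1 − 0.230 = 0.7700

0.77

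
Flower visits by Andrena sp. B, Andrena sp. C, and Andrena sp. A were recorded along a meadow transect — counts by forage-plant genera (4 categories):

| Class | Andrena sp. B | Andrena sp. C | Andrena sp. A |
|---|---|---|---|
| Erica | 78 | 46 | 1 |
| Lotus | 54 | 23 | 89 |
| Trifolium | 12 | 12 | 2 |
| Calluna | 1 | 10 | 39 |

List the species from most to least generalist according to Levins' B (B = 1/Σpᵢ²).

Proportions for Andrena sp. B (n=145): 78/145=0.5379, 54/145=0.3724, 12/145=0.0828, 1/145=0.0069
Proportions for Andrena sp. C (n=91): 46/91=0.5055, 23/91=0.2527, 12/91=0.1319, 10/91=0.1099
Proportions for Andrena sp. A (n=131): 1/131=0.0076, 89/131=0.6794, 2/131=0.0153, 39/131=0.2977
Σp_Bᵢ² = 0.5379² + 0.3724² + 0.0828² + 0.0069² = 0.289336 + 0.138682 + 0.006856 + 0.000048 = 0.434922
B_B = 1 / 0.434922 = 2.2993
Σp_Cᵢ² = 0.5055² + 0.2527² + 0.1319² + 0.1099² = 0.255530 + 0.063857 + 0.017398 + 0.012078 = 0.348863
B_C = 1 / 0.348863 = 2.8665
Σp_Aᵢ² = 0.0076² + 0.6794² + 0.0153² + 0.2977² = 0.000058 + 0.461584 + 0.000234 + 0.088625 = 0.550501
B_A = 1 / 0.550501 = 1.8165
Ranking by B (broadest → narrowest): Andrena sp. C (2.87) > Andrena sp. B (2.30) > Andrena sp. A (1.82)

Andrena sp. C > Andrena sp. B > Andrena sp. A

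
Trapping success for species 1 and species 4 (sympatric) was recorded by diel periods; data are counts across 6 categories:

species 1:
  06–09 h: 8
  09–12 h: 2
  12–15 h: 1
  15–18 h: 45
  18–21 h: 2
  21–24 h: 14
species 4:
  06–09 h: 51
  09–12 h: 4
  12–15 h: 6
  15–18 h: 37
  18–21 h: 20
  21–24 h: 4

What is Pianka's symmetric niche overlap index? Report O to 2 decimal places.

0.68

Proportions for species 1 (n=72): 8/72=0.1111, 2/72=0.0278, 1/72=0.0139, 45/72=0.6250, 2/72=0.0278, 14/72=0.1944
Proportions for species 4 (n=122): 51/122=0.4180, 4/122=0.0328, 6/122=0.0492, 37/122=0.3033, 20/122=0.1639, 4/122=0.0328
Σ p₁ᵢp₂ᵢ = 0.046440 + 0.000912 + 0.000684 + 0.189563 + 0.004556 + 0.006376 = 0.248531
Σp_1ᵢ² = 0.1111² + 0.0278² + 0.0139² + 0.6250² + 0.0278² + 0.1944² = 0.012343 + 0.000773 + 0.000193 + 0.390625 + 0.000773 + 0.037791 = 0.442498
Σp_2ᵢ² = 0.4180² + 0.0328² + 0.0492² + 0.3033² + 0.1639² + 0.0328² = 0.174724 + 0.001076 + 0.002421 + 0.091991 + 0.026863 + 0.001076 = 0.298151
O = 0.248531 / √(0.442498 × 0.298151) = 0.248531 / 0.3632234 = 0.6842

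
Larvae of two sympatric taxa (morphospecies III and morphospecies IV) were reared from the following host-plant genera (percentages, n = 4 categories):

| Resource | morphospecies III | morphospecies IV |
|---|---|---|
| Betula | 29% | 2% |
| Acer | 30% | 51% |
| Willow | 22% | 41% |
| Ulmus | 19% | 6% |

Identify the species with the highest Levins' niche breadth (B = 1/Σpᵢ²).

Convert percentages to proportions (divide by 100).
Σp_IIIᵢ² = 0.29² + 0.30² + 0.22² + 0.19² = 0.0841 + 0.0900 + 0.0484 + 0.0361 = 0.2586
B_III = 1 / 0.2586 = 3.8670
Σp_IVᵢ² = 0.02² + 0.51² + 0.41² + 0.06² = 0.0004 + 0.2601 + 0.1681 + 0.0036 = 0.4322
B_IV = 1 / 0.4322 = 2.3137
Highest B → broadest niche (most generalist): morphospecies III (B = 3.87).

morphospecies III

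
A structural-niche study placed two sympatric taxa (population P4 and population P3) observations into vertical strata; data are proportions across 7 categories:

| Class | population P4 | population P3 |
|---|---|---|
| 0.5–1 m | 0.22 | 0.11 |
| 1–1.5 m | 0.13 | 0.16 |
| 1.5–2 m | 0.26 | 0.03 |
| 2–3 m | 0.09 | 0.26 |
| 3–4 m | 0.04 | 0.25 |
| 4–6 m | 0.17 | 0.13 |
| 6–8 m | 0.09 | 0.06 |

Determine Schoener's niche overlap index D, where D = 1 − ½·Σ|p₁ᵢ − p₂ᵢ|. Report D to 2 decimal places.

0.59

Σ|p₁ᵢ − p₂ᵢ| = 0.11 + 0.03 + 0.23 + 0.17 + 0.21 + 0.04 + 0.03 = 0.82
D = 1 − ½ × 0.82 = 1 − 0.410 = 0.5900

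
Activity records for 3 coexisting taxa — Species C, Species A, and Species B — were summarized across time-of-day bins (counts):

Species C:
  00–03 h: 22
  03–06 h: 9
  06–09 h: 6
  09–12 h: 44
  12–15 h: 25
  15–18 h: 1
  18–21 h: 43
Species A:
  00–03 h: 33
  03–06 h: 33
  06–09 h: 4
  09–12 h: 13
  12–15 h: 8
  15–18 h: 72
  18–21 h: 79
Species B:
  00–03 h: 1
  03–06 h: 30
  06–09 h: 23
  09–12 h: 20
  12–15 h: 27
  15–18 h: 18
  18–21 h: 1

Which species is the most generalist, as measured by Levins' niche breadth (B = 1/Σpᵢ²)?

Proportions for Species C (n=150): 22/150=0.1467, 9/150=0.0600, 6/150=0.0400, 44/150=0.2933, 25/150=0.1667, 1/150=0.0067, 43/150=0.2867
Proportions for Species A (n=242): 33/242=0.1364, 33/242=0.1364, 4/242=0.0165, 13/242=0.0537, 8/242=0.0331, 72/242=0.2975, 79/242=0.3264
Proportions for Species B (n=120): 1/120=0.0083, 30/120=0.2500, 23/120=0.1917, 20/120=0.1667, 27/120=0.2250, 18/120=0.1500, 1/120=0.0083
Σp_Cᵢ² = 0.1467² + 0.0600² + 0.0400² + 0.2933² + 0.1667² + 0.0067² + 0.2867² = 0.021521 + 0.003600 + 0.001600 + 0.086025 + 0.027789 + 0.000045 + 0.082197 = 0.222777
B_C = 1 / 0.222777 = 4.4888
Σp_Aᵢ² = 0.1364² + 0.1364² + 0.0165² + 0.0537² + 0.0331² + 0.2975² + 0.3264² = 0.018605 + 0.018605 + 0.000272 + 0.002884 + 0.001096 + 0.088506 + 0.106537 = 0.236505
B_A = 1 / 0.236505 = 4.2282
Σp_Bᵢ² = 0.0083² + 0.2500² + 0.1917² + 0.1667² + 0.2250² + 0.1500² + 0.0083² = 0.000069 + 0.062500 + 0.036749 + 0.027789 + 0.050625 + 0.022500 + 0.000069 = 0.200301
B_B = 1 / 0.200301 = 4.9925
Highest B → broadest niche (most generalist): Species B (B = 4.99).

Species B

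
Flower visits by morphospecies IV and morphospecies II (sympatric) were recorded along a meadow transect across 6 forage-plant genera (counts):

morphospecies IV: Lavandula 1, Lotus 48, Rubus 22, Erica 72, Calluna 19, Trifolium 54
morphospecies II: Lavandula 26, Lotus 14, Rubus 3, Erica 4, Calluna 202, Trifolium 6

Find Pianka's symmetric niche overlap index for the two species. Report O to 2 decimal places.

0.24

Proportions for morphospecies IV (n=216): 1/216=0.0046, 48/216=0.2222, 22/216=0.1019, 72/216=0.3333, 19/216=0.0880, 54/216=0.2500
Proportions for morphospecies II (n=255): 26/255=0.1020, 14/255=0.0549, 3/255=0.0118, 4/255=0.0157, 202/255=0.7922, 6/255=0.0235
Σ p₁ᵢp₂ᵢ = 0.000469 + 0.012199 + 0.001202 + 0.005233 + 0.069714 + 0.005875 = 0.094692
Σp_1ᵢ² = 0.0046² + 0.2222² + 0.1019² + 0.3333² + 0.0880² + 0.2500² = 0.000021 + 0.049373 + 0.010384 + 0.111089 + 0.007744 + 0.062500 = 0.241111
Σp_2ᵢ² = 0.1020² + 0.0549² + 0.0118² + 0.0157² + 0.7922² + 0.0235² = 0.010404 + 0.003014 + 0.000139 + 0.000246 + 0.627581 + 0.000552 = 0.641936
O = 0.094692 / √(0.241111 × 0.641936) = 0.094692 / 0.3934181 = 0.2407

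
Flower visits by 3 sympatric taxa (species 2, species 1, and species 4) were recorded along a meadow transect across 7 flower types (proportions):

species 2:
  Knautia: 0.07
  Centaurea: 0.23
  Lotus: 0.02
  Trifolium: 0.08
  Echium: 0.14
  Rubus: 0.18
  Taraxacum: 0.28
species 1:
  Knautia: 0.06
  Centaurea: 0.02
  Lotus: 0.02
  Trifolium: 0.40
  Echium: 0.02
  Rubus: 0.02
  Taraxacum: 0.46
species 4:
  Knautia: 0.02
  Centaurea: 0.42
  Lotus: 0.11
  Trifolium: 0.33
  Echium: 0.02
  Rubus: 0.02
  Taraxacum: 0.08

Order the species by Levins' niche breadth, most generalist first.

species 2 > species 4 > species 1

Σp_2ᵢ² = 0.07² + 0.23² + 0.02² + 0.08² + 0.14² + 0.18² + 0.28² = 0.0049 + 0.0529 + 0.0004 + 0.0064 + 0.0196 + 0.0324 + 0.0784 = 0.1950
B_2 = 1 / 0.1950 = 5.1282
Σp_1ᵢ² = 0.06² + 0.02² + 0.02² + 0.40² + 0.02² + 0.02² + 0.46² = 0.0036 + 0.0004 + 0.0004 + 0.1600 + 0.0004 + 0.0004 + 0.2116 = 0.3768
B_1 = 1 / 0.3768 = 2.6539
Σp_4ᵢ² = 0.02² + 0.42² + 0.11² + 0.33² + 0.02² + 0.02² + 0.08² = 0.0004 + 0.1764 + 0.0121 + 0.1089 + 0.0004 + 0.0004 + 0.0064 = 0.3050
B_4 = 1 / 0.3050 = 3.2787
Ranking by B (broadest → narrowest): species 2 (5.13) > species 4 (3.28) > species 1 (2.65)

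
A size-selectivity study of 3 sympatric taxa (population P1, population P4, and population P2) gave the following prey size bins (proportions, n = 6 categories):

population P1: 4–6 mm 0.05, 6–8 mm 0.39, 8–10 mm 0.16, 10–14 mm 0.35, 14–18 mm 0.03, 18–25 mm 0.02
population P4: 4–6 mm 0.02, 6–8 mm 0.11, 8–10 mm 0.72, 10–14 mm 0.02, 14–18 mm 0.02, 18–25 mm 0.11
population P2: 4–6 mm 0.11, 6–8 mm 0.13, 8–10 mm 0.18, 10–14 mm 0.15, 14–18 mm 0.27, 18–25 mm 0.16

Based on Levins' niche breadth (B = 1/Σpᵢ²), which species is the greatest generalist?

Σp_P1ᵢ² = 0.05² + 0.39² + 0.16² + 0.35² + 0.03² + 0.02² = 0.0025 + 0.1521 + 0.0256 + 0.1225 + 0.0009 + 0.0004 = 0.3040
B_P1 = 1 / 0.3040 = 3.2895
Σp_P4ᵢ² = 0.02² + 0.11² + 0.72² + 0.02² + 0.02² + 0.11² = 0.0004 + 0.0121 + 0.5184 + 0.0004 + 0.0004 + 0.0121 = 0.5438
B_P4 = 1 / 0.5438 = 1.8389
Σp_P2ᵢ² = 0.11² + 0.13² + 0.18² + 0.15² + 0.27² + 0.16² = 0.0121 + 0.0169 + 0.0324 + 0.0225 + 0.0729 + 0.0256 = 0.1824
B_P2 = 1 / 0.1824 = 5.4825
Highest B → broadest niche (most generalist): population P2 (B = 5.48).

population P2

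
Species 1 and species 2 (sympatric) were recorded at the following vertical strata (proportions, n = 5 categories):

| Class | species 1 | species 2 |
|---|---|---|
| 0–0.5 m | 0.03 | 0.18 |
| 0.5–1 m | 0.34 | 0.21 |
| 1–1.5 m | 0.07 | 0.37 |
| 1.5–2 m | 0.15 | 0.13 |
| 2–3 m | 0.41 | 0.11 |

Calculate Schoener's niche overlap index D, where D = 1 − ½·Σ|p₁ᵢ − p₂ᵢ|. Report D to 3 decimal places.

Σ|p₁ᵢ − p₂ᵢ| = 0.15 + 0.13 + 0.30 + 0.02 + 0.30 = 0.90
D = 1 − ½ × 0.90 = 1 − 0.450 = 0.55000

0.550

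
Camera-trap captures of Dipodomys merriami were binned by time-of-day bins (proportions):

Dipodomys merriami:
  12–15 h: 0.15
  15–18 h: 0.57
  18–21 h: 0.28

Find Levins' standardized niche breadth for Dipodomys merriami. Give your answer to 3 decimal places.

0.674

Σpᵢ² = 0.15² + 0.57² + 0.28² = 0.0225 + 0.3249 + 0.0784 = 0.4258
B = 1 / 0.4258 = 2.34852
Bₛ = (B − 1)/(n − 1) = (2.34852 − 1)/(3 − 1) = 1.34852/2 = 0.67426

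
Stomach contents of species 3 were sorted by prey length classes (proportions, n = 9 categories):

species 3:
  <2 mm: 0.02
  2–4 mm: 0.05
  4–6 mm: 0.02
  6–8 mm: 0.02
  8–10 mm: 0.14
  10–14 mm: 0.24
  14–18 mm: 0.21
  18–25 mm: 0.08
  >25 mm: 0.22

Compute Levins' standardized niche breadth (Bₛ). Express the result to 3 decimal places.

Σpᵢ² = 0.02² + 0.05² + 0.02² + 0.02² + 0.14² + 0.24² + 0.21² + 0.08² + 0.22² = 0.0004 + 0.0025 + 0.0004 + 0.0004 + 0.0196 + 0.0576 + 0.0441 + 0.0064 + 0.0484 = 0.1798
B = 1 / 0.1798 = 5.56174
Bₛ = (B − 1)/(n − 1) = (5.56174 − 1)/(9 − 1) = 4.56174/8 = 0.57022

0.570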